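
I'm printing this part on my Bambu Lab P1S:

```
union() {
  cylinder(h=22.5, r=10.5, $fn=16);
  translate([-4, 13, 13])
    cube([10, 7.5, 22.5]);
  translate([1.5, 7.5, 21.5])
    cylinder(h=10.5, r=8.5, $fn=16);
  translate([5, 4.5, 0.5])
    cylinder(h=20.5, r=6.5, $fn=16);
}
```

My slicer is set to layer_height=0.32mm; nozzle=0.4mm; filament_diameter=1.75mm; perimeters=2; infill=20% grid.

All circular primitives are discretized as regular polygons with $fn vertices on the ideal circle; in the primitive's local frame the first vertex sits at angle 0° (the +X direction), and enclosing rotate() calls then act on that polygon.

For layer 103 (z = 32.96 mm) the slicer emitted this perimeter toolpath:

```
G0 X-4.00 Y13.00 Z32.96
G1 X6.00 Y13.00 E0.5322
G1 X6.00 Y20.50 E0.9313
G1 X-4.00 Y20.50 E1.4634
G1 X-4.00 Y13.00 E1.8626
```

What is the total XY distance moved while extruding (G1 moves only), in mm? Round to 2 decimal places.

Sum the Euclidean lengths of each G1 segment: total = 35.00 mm.

35.00 mm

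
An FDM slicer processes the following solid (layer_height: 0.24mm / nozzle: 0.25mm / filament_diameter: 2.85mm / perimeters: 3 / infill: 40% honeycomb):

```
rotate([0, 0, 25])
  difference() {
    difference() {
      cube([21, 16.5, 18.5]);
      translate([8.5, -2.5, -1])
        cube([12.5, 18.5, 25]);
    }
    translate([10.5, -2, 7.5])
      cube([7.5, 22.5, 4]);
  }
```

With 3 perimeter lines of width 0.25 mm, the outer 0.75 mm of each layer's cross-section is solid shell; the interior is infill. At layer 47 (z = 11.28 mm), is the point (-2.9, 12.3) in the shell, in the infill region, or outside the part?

At z = 11.28 mm: the 21×16.5 cube contributes its full rectangle; the 12.5×18.5 cube at (8.5, -2.5) contributes its full rectangle; Taking the first minus the rest: starting from the 21×16.5 cube, the 12.5×18.5 cube at (8.5, -2.5) partially overlaps it — only the 200.00 mm² overlap (of its 231.25 mm²) is removed, clipping the outline — 1 connected region; the 7.5×22.5 cube at (10.5, -2) contributes its full rectangle; Subtracting the remaining from the first: starting from that combined region, the 7.5×22.5 cube at (10.5, -2) partially overlaps it — only the 3.75 mm² overlap (of its 168.75 mm²) is removed, clipping the outline — 2 connected regions; (whole slice rotated 25° about Z — lengths, areas and connectivity unchanged). Overall, the cross-section has 2 separate islands. Undo the 25° rotation: the query point maps to (2.570, 12.373) in the un-rotated model frame. The nearest boundary edge runs (0.00, 0.00)→(0.00, 16.50); distance from the point to it = 2.57 mm. (Shell/infill is judged within the island containing the point — the largest one.) The point is inside the cross-section and 2.57 mm from the nearest boundary — more than the 0.75 mm shell width (3 × 0.25), so it's in the infill interior.

infill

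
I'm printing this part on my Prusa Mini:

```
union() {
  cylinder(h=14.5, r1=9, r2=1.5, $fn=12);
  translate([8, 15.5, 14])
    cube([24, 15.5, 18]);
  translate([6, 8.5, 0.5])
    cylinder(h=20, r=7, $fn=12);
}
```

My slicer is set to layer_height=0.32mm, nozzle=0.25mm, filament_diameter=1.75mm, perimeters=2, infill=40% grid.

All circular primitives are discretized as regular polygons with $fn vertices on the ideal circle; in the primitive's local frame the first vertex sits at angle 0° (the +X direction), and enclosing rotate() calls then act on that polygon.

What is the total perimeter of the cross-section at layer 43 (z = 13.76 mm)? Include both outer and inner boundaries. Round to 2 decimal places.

55.18 mm

At z = 13.76 mm: the cone (r1=9→r2=1.5) has section circumradius 1.883 here — a regular 12-gon (perimeter = 2·12·1.883·sin(180°/12) = 11.70 mm); the cube at (8, 15.5) is not intersected at this z (z outside [14, 32]); the cylinder at (6, 8.5): section is a regular 12-gon, circumradius r=7 (perimeter = 2·12·7.000·sin(180°/12) = 43.48 mm); Taking the union: the 2 present regions are separate (no shared area or edge), so areas and boundary lengths simply add and each stays a separate island — boundary = 55.18 mm. Overall, the cross-section has 2 separate islands. Total boundary length (outer) = 55.18 mm.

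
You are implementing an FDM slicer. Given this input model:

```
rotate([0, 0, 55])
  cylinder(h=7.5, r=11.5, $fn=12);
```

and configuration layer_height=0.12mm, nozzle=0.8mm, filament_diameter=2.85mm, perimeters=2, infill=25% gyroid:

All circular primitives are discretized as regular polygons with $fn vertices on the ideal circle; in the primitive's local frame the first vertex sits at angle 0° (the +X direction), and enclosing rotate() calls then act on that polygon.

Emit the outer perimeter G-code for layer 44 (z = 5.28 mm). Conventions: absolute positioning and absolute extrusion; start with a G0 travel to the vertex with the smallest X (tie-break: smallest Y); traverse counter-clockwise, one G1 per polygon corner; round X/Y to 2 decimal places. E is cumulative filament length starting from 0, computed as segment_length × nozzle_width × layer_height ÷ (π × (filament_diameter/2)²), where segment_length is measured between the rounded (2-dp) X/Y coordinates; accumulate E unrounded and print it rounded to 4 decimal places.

G0 X-11.46 Y1.00 Z5.28
G1 X-10.42 Y-4.86 E0.0896
G1 X-6.60 Y-9.42 E0.1791
G1 X-1.00 Y-11.46 E0.2688
G1 X4.86 Y-10.42 E0.3583
G1 X9.42 Y-6.60 E0.4478
G1 X11.46 Y-1.00 E0.5375
G1 X10.42 Y4.86 E0.6271
G1 X6.60 Y9.42 E0.7166
G1 X1.00 Y11.46 E0.8063
G1 X-4.86 Y10.42 E0.8959
G1 X-9.42 Y6.60 E0.9854
G1 X-11.46 Y1.00 E1.0751

At z = 5.28 mm: the cylinder: section is a regular 12-gon, circumradius r=11.5; (rotated 55° about Z; rotation is an isometry so areas/perimeters/island counts are preserved). The outline is a single polygon with 12 vertices. Extrusion per mm of travel: 0.8 × 0.12 / (π × 1.425²) = 0.015048. Accumulating E over each segment gives final E = 1.0751.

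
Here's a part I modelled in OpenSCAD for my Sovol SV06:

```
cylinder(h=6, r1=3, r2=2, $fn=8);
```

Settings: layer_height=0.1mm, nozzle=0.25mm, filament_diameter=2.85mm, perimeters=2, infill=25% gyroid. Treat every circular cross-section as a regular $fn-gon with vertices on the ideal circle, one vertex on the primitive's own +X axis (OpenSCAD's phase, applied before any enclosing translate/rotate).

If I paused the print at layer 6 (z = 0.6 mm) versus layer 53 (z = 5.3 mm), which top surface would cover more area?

layer 6 (z = 0.6 mm)

Layer 6 (z = 0.6): the cone contributes a regular 8-gon of circumradius 2.900 (interpolated between r1=3 and r2=2 at t=0.100) (area = (8/2)·2.900²·sin(360°/8) = 23.79 mm²). So its area = 23.79 mm². Layer 53 (z = 5.3): the cone (r1=3→r2=2) has section circumradius 2.117 here — a regular 8-gon (area = (8/2)·2.117²·sin(360°/8) = 12.67 mm²). So its area = 12.67 mm². Layer 6 is larger (23.79 vs 12.67 mm²).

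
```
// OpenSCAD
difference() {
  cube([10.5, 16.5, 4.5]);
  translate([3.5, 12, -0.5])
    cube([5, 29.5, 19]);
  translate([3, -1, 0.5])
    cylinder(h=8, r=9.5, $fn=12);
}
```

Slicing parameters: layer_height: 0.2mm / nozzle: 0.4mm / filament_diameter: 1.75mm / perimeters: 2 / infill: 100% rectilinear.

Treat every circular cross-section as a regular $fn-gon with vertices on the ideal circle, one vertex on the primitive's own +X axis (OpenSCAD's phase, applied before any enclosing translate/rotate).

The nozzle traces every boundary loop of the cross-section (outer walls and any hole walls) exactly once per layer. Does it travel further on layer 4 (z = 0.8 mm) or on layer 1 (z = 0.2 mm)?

Layer 4 (z = 0.8): the 10.5×16.5 cube contributes its full rectangle (perimeter 54.00 mm); the cube at (3.5, 12) (footprint 5×29.5) is included at this height (perimeter 69.00 mm); the r=9.5 cylinder at (3, -1) gives a regular 12-gon of circumradius 9.5 (constant along its height) (perimeter = 2·12·9.500·sin(180°/12) = 59.01 mm); Taking the first minus the rest: starting from the 10.5×16.5 cube, the 5×29.5 cube at (3.5, 12) partially overlaps it — only the 22.50 mm² overlap (of its 147.50 mm²) is removed, clipping the outline; the r=9.5 cylinder at (3, -1) partially overlaps it — only the 77.74 mm² overlap (of its 270.75 mm²) is removed, clipping the outline — boundary = 52.24 mm. So its perimeter = 52.24 mm. Layer 1 (z = 0.2): the cube (footprint 10.5×16.5) is included at this height (perimeter 54.00 mm); the 5×29.5 cube at (3.5, 12) contributes its full rectangle (perimeter 69.00 mm); the cylinder at (3, -1) is absent (z outside [0.5, 8.5]); Subtracting the remaining from the first: starting from the 10.5×16.5 cube, the 5×29.5 cube at (3.5, 12) partially overlaps it — only the 22.50 mm² overlap (of its 147.50 mm²) is removed, clipping the outline — boundary = 63.00 mm. So its perimeter = 63.00 mm. Layer 1 is larger (63.00 vs 52.24 mm).

layer 1 (z = 0.2 mm)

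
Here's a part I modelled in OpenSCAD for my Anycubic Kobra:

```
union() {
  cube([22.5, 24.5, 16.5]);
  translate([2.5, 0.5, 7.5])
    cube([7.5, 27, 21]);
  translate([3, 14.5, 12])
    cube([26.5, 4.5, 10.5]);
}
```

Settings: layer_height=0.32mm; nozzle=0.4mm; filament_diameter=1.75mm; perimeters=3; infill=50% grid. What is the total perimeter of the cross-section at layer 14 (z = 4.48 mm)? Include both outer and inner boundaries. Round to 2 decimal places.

94.00 mm

At z = 4.48 mm: the cube (footprint 22.5×24.5) is included at this height (perimeter 94.00 mm); the cube at (2.5, 0.5) is absent (z outside [7.5, 28.5]); the cube at (3, 14.5) is not intersected at this z (z outside [12, 22.5]); Merging all regions: only the 22.5×24.5 cube is present, so the union is just that shape — boundary = 94.00 mm. Overall, the cross-section is a single solid region. Total boundary length (outer) = 94.00 mm.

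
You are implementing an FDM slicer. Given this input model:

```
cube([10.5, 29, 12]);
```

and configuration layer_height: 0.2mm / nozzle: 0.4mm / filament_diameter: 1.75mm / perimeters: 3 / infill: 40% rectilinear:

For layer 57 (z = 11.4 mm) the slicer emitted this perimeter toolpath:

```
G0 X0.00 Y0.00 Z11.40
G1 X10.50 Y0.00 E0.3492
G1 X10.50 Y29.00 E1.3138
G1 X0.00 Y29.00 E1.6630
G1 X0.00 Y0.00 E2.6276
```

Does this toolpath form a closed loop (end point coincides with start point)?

yes

Start point (G0): (0.00, 0.00). End point (last G1): the path returns to the start — closed.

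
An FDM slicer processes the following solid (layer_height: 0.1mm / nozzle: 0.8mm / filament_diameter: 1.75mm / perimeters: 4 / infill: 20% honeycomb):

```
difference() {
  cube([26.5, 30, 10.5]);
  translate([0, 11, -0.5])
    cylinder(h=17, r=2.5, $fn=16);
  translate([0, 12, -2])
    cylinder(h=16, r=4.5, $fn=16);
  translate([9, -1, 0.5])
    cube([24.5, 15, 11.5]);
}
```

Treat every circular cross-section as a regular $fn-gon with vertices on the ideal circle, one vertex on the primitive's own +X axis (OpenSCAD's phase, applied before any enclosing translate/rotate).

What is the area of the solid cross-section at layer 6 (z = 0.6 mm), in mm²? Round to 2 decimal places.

519.00 mm²

At z = 0.6 mm: the cube is present — its section is the full 26.5×30 rectangle (area 795.00 mm²); the cylinder at (0, 11): section is a regular 16-gon, circumradius r=2.5 (area = (16/2)·2.500²·sin(360°/16) = 19.13 mm²); the cylinder at (0, 12): section is a regular 16-gon, circumradius r=4.5 (area = (16/2)·4.500²·sin(360°/16) = 61.99 mm²); the 24.5×15 cube at (9, -1) contributes its full rectangle (area 367.50 mm²); After the difference (first − rest): starting from the 26.5×30 cube (795.00 mm²), the r=2.5 cylinder at (0, 11) partially overlaps it — only the 9.57 mm² overlap (of its 19.13 mm²) is removed, clipping the outline; the r=4.5 cylinder at (0, 12) partially overlaps it — only the 21.43 mm² overlap (of its 61.99 mm²) is removed, clipping the outline; the 24.5×15 cube at (9, -1) partially overlaps it — only the 245.00 mm² overlap (of its 367.50 mm²) is removed, clipping the outline — area = 519.00 mm². Overall, the cross-section is a single solid region. Net area = 519.00 mm².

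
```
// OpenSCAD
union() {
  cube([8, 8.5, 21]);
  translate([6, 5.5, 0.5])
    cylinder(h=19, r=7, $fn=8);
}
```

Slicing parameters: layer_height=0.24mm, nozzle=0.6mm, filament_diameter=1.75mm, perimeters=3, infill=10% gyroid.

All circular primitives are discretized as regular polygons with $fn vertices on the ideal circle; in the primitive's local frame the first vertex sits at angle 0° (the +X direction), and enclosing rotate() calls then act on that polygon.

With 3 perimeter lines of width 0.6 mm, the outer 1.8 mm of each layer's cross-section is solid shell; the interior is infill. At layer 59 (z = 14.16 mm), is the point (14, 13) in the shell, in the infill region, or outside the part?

At z = 14.16 mm: the cube is present — its section is the full 8×8.5 rectangle; the r=7 cylinder at (6, 5.5) contributes a regular 8-gon of circumradius 7; Combining (union): the regions partially overlap (shared area 65.65 mm²), so overlapping operands fuse into one piece — 1 connected region. Overall, the cross-section is a single solid region. The nearest boundary edge runs (6.00, 12.50)→(10.95, 10.45); distance from the point to it = 3.98 mm. The point is not inside any of the regions above, so it lies outside the cross-section (3.98 mm from the nearest boundary).

outside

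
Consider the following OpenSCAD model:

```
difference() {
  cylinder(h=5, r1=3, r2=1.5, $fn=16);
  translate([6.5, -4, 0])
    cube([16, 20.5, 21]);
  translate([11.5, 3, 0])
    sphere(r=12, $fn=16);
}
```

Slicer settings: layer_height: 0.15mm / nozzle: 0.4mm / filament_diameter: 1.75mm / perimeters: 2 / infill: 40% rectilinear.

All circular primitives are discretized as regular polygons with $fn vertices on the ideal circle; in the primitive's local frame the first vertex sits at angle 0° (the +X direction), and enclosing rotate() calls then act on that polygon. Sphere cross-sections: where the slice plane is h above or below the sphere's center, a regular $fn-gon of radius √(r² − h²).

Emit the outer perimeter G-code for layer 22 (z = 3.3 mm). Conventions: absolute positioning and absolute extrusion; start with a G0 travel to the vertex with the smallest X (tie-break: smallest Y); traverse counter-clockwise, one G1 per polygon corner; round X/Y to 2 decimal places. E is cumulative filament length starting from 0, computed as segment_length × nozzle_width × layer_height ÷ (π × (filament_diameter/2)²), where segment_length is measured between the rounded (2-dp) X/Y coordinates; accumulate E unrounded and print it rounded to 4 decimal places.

G0 X-2.01 Y0.00 Z3.30
G1 X-1.86 Y-0.77 E0.0196
G1 X-1.42 Y-1.42 E0.0391
G1 X-0.77 Y-1.86 E0.0587
G1 X0.00 Y-2.01 E0.0783
G1 X0.77 Y-1.86 E0.0979
G1 X1.02 Y-1.69 E0.1054
G1 X0.84 Y-1.42 E0.1135
G1 X0.17 Y1.98 E0.1999
G1 X0.00 Y2.01 E0.2043
G1 X-0.77 Y1.86 E0.2238
G1 X-1.42 Y1.42 E0.2434
G1 X-1.86 Y0.77 E0.2630
G1 X-2.01 Y0.00 E0.2826

At z = 3.3 mm: the cone (r1=3→r2=1.5) has section circumradius 2.010 here — a regular 16-gon; the 16×20.5 cube at (6.5, -4) contributes its full rectangle; the sphere at (11.5, 3): section is a regular 16-gon, circumradius = √(r²−h²) = √(12²−3.3²) = 11.537; Subtracting the remaining from the first: starting from the cone, the 16×20.5 cube at (6.5, -4) misses the remaining region (no effect); the r=12 sphere at (11.5, 3) partially overlaps it — only the 4.01 mm² overlap (of its 407.51 mm²) is removed, clipping the outline — 1 connected region. The outline is a single polygon with 13 vertices. Extrusion per mm of travel: 0.4 × 0.15 / (π × 0.875²) = 0.024945. Accumulating E over each segment gives final E = 0.2826.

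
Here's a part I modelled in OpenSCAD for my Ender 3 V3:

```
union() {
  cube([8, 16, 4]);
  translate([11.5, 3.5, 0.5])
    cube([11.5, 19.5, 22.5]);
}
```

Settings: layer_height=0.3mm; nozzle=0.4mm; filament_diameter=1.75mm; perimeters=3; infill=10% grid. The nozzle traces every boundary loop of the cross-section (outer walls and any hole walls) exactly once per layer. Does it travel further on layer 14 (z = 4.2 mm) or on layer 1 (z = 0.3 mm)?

layer 14 (z = 4.2 mm)

Layer 14 (z = 4.2): the cube does not reach this height (z outside [0, 4]); the cube at (11.5, 3.5) (footprint 11.5×19.5) is included at this height (perimeter 62.00 mm); Taking the union: only the 11.5×19.5 cube at (11.5, 3.5) is present, so the union is just that shape — boundary = 62.00 mm. So its perimeter = 62.00 mm. Layer 1 (z = 0.3): the cube (footprint 8×16) is included at this height (perimeter 48.00 mm); the cube at (11.5, 3.5) is absent (z outside [0.5, 23]); Merging all regions: only the 8×16 cube is present, so the union is just that shape — boundary = 48.00 mm. So its perimeter = 48.00 mm. Layer 14 is larger (62.00 vs 48.00 mm).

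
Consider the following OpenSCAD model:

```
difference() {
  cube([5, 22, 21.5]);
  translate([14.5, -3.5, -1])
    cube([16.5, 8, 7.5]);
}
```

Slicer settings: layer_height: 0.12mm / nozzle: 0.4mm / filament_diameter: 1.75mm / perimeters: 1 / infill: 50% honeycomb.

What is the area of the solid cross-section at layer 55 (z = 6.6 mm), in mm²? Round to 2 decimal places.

110.00 mm²

At z = 6.6 mm: the cube (footprint 5×22) is included at this height (area 110.00 mm²); the cube at (14.5, -3.5) does not reach this height (z outside [-1, 6.5]); Subtracting the remaining from the first: none of the subtracted shapes is present at this height, so the 5×22 cube is unchanged — area = 110.00 mm². Overall, the cross-section is a single solid region. Net area = 110.00 mm².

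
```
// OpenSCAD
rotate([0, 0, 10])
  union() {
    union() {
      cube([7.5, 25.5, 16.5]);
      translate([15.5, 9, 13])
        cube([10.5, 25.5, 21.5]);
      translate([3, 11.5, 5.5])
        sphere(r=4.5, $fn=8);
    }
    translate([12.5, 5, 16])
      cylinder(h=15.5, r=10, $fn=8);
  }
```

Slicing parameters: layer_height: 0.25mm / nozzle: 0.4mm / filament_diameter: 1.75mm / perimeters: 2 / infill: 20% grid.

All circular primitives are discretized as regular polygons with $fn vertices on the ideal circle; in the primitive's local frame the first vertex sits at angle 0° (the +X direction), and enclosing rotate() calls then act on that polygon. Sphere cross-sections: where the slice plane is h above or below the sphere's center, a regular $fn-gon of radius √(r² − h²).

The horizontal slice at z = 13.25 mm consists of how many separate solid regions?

At z = 13.25 mm: the cube is present — its section is the full 7.5×25.5 rectangle; the 10.5×25.5 cube at (15.5, 9) contributes its full rectangle; the sphere at (3, 11.5) does not reach this height (|z−center|=7.750 > r=4.5); Merging all regions: the 2 present regions are separate (no shared area or edge), so areas and boundary lengths simply add and each stays a separate island — 2 connected regions; the cylinder at (12.5, 5) is not intersected at this z (z outside [16, 31.5]); Combining (union): only the result so far is present, so the union is just that shape — 2 connected regions; (whole slice rotated 10° about Z — lengths, areas and connectivity unchanged). The result has 2 disconnected regions.

2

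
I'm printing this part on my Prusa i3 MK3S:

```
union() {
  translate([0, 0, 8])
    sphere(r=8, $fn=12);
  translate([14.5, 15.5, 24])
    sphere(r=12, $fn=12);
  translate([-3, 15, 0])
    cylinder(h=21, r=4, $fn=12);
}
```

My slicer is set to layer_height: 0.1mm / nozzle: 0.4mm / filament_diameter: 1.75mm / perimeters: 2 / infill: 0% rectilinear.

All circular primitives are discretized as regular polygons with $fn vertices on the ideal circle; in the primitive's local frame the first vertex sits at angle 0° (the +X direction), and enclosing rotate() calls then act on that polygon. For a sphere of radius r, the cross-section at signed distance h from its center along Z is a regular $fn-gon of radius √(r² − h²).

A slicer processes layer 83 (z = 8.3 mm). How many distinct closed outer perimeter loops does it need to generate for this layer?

At z = 8.3 mm: the r=8 sphere contributes a regular 12-gon of circumradius √(8²−0.3²) = 7.994; the sphere at (14.5, 15.5) is not intersected at this z (|z−center|=15.700 > r=12); the cylinder at (-3, 15): section is a regular 12-gon, circumradius r=4; Combining (union): the 2 present regions are separate (no shared area or edge), so areas and boundary lengths simply add and each stays a separate island — 2 connected regions. The result has 2 disconnected regions.

2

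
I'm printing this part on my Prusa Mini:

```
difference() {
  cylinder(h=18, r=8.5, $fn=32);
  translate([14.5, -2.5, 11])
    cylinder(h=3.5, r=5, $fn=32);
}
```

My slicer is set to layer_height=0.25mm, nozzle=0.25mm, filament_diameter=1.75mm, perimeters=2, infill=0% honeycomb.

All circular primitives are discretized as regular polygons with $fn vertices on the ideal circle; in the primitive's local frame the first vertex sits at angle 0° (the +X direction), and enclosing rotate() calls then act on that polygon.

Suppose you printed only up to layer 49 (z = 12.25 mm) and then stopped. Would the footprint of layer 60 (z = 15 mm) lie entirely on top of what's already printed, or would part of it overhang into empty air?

entirely on top

Compare the two slices. At z = 12.25: the r=8.5 cylinder contributes a regular 32-gon of circumradius 8.5 (area = (32/2)·8.500²·sin(360°/32) = 225.52 mm²); the cylinder at (14.5, -2.5): section is a regular 32-gon, circumradius r=5 (area = (32/2)·5.000²·sin(360°/32) = 78.04 mm²); Taking the first minus the rest: starting from the r=8.5 cylinder (225.52 mm²), the r=5 cylinder at (14.5, -2.5) misses the remaining region (no effect) — area = 225.52 mm². At z = 15: the r=8.5 cylinder gives a regular 32-gon of circumradius 8.5 (constant along its height) (area = (32/2)·8.500²·sin(360°/32) = 225.52 mm²); the cylinder at (14.5, -2.5) is absent (z outside [11, 14.5]); Subtracting the remaining from the first: none of the subtracted shapes is present at this height, so the r=8.5 cylinder is unchanged — area = 225.52 mm². Checking containment: the cross-section at z = 15 is a subset of the cross-section at z = 12.25.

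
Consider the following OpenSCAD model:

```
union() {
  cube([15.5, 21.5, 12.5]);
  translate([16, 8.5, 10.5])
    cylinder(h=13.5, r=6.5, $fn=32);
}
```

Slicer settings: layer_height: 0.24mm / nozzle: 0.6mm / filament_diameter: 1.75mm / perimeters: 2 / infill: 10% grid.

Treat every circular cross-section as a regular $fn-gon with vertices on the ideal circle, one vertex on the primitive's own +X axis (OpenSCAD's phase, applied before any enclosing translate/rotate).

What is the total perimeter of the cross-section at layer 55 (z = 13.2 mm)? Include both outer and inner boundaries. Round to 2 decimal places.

At z = 13.2 mm: the cube is absent (z outside [0, 12.5]); the r=6.5 cylinder at (16, 8.5) gives a regular 32-gon of circumradius 6.5 (constant along its height) (perimeter = 2·32·6.500·sin(180°/32) = 40.78 mm); Combining (union): only the r=6.5 cylinder at (16, 8.5) is present, so the union is just that shape — boundary = 40.78 mm. Overall, the cross-section is a single solid region. Total boundary length (outer) = 40.78 mm.

40.78 mm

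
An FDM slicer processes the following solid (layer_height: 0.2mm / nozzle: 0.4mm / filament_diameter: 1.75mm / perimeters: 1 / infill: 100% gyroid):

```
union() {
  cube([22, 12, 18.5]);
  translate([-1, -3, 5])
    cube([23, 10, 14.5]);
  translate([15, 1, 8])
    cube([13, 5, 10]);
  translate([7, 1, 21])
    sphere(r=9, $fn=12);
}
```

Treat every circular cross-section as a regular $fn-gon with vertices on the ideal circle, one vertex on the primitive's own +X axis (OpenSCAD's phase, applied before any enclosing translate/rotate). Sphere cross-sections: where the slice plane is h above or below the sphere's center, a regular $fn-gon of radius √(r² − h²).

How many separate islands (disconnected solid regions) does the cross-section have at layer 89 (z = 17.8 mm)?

At z = 17.8 mm: the 22×12 cube contributes its full rectangle; the cube at (-1, -3) (footprint 23×10) is included at this height; the cube at (15, 1) is present — its section is the full 13×5 rectangle; the r=9 sphere at (7, 1) contributes a regular 12-gon of circumradius √(9²−3.2²) = 8.412; Combining (union): the regions partially overlap (shared area 357.51 mm²), so overlapping operands fuse into one piece — 1 connected region. Overall, the cross-section is a single solid region. Island count = 1.

1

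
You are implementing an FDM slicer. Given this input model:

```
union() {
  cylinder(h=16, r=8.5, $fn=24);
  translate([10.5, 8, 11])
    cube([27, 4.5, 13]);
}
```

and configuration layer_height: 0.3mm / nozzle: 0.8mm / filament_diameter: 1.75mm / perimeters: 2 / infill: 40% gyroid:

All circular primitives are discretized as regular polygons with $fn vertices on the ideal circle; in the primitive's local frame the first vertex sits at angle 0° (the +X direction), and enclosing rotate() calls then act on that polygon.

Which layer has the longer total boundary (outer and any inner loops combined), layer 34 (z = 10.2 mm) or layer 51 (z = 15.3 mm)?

Layer 34 (z = 10.2): the r=8.5 cylinder contributes a regular 24-gon of circumradius 8.5 (perimeter = 2·24·8.500·sin(180°/24) = 53.25 mm); the cube at (10.5, 8) is not intersected at this z (z outside [11, 24]); Merging all regions: only the r=8.5 cylinder is present, so the union is just that shape — boundary = 53.25 mm. So its perimeter = 53.25 mm. Layer 51 (z = 15.3): the r=8.5 cylinder contributes a regular 24-gon of circumradius 8.5 (perimeter = 2·24·8.500·sin(180°/24) = 53.25 mm); the cube at (10.5, 8) (footprint 27×4.5) is included at this height (perimeter 63.00 mm); Taking the union: the 2 present regions are separate (no shared area or edge), so areas and boundary lengths simply add and each stays a separate island — boundary = 116.25 mm. So its perimeter = 116.25 mm. Layer 51 is larger (116.25 vs 53.25 mm).

layer 51 (z = 15.3 mm)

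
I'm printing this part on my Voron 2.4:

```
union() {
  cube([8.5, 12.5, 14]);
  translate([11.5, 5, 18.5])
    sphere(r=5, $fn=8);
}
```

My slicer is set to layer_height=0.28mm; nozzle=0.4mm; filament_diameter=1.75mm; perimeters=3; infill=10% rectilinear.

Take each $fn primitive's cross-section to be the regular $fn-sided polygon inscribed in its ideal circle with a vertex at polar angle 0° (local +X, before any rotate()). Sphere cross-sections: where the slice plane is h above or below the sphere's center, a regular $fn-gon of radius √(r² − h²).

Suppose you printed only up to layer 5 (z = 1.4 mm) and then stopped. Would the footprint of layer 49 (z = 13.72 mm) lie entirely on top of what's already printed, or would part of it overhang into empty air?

Compare the two slices. At z = 1.4: the 8.5×12.5 cube contributes its full rectangle (area 106.25 mm²); the sphere at (11.5, 5) is not intersected at this z (|z−center|=17.100 > r=5); Merging all regions: only the 8.5×12.5 cube is present, so the union is just that shape — area = 106.25 mm². At z = 13.72: the 8.5×12.5 cube contributes its full rectangle (area 106.25 mm²); the sphere at (11.5, 5): section is a regular 8-gon, circumradius = √(r²−h²) = √(5²−4.78²) = 1.467 (area = (8/2)·1.467²·sin(360°/8) = 6.09 mm²); Taking the union: the 2 present regions are separate (no shared area or edge), so areas and boundary lengths simply add and each stays a separate island — area = 112.34 mm². Checking containment: at z = 13.72 the cross-section extends beyond the z = 1.4 cross-section by about 6.09 mm².

part overhangs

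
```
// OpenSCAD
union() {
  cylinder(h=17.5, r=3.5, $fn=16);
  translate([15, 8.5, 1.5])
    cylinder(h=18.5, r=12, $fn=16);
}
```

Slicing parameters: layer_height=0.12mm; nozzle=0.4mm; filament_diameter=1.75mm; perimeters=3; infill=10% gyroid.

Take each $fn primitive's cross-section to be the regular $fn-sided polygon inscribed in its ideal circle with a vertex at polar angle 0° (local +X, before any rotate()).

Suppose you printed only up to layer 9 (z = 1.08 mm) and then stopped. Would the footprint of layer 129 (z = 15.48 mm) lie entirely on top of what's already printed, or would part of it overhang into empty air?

Compare the two slices. At z = 1.08: the r=3.5 cylinder contributes a regular 16-gon of circumradius 3.5 (area = (16/2)·3.500²·sin(360°/16) = 37.50 mm²); the cylinder at (15, 8.5) is absent (z outside [1.5, 20]); Combining (union): only the r=3.5 cylinder is present, so the union is just that shape — area = 37.50 mm². At z = 15.48: the r=3.5 cylinder gives a regular 16-gon of circumradius 3.5 (constant along its height) (area = (16/2)·3.500²·sin(360°/16) = 37.50 mm²); the r=12 cylinder at (15, 8.5) contributes a regular 16-gon of circumradius 12 (area = (16/2)·12.000²·sin(360°/16) = 440.85 mm²); Merging all regions: the 2 present regions are separate (no shared area or edge), so areas and boundary lengths simply add and each stays a separate island — area = 478.35 mm². Checking containment: at z = 15.48 the cross-section extends beyond the z = 1.08 cross-section by about 440.85 mm².

part overhangs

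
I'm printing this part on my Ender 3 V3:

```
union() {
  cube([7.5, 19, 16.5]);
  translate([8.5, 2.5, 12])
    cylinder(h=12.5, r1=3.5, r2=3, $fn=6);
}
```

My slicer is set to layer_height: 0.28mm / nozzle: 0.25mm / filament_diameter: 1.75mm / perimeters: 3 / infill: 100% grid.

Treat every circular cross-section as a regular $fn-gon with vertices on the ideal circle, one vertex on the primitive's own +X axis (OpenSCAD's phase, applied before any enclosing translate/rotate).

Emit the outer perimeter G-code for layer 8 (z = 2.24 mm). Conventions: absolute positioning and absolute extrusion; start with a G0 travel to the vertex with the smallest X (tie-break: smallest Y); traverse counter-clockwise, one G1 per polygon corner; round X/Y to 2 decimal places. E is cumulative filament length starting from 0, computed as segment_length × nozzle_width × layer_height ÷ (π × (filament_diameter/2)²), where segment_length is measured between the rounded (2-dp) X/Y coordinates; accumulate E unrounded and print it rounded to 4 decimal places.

G0 X0.00 Y0.00 Z2.24
G1 X7.50 Y0.00 E0.2183
G1 X7.50 Y19.00 E0.7712
G1 X0.00 Y19.00 E0.9895
G1 X0.00 Y0.00 E1.5424

At z = 2.24 mm: the 7.5×19 cube contributes its full rectangle; the cone at (8.5, 2.5) is not intersected at this z (z outside [12, 24.5]); Taking the union: only the 7.5×19 cube is present, so the union is just that shape — 1 connected region. The outline is a single polygon with 4 vertices. Extrusion per mm of travel: 0.25 × 0.28 / (π × 0.875²) = 0.029103. Accumulating E over each segment gives final E = 1.5424.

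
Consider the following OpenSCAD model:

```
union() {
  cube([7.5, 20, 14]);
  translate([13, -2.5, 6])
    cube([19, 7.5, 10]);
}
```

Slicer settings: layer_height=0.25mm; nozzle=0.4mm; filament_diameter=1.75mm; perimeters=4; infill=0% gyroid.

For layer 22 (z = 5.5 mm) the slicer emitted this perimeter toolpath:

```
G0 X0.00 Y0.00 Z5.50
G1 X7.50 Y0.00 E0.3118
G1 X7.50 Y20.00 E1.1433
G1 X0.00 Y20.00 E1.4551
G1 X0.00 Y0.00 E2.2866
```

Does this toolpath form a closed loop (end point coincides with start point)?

Start point (G0): (0.00, 0.00). End point (last G1): the path returns to the start — closed.

yes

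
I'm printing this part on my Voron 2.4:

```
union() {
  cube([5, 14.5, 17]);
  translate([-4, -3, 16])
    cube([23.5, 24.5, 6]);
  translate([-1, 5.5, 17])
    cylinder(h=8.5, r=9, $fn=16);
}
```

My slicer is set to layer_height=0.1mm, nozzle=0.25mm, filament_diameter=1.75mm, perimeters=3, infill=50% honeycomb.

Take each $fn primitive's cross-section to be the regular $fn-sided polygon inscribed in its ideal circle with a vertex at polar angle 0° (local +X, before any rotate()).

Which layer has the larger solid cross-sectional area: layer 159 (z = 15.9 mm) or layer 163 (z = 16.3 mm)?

Layer 159 (z = 15.9): the cube is present — its section is the full 5×14.5 rectangle (area 72.50 mm²); the cube at (-4, -3) is not intersected at this z (z outside [16, 22]); the cylinder at (-1, 5.5) is not intersected at this z (z outside [17, 25.5]); Taking the union: only the 5×14.5 cube is present, so the union is just that shape — area = 72.50 mm². So its area = 72.50 mm². Layer 163 (z = 16.3): the cube is present — its section is the full 5×14.5 rectangle (area 72.50 mm²); the cube at (-4, -3) (footprint 23.5×24.5) is included at this height (area 575.75 mm²); the cylinder at (-1, 5.5) does not reach this height (z outside [17, 25.5]); Merging all regions: the 5×14.5 cube lies entirely inside the 23.5×24.5 cube at (-4, -3), so the union is just the 23.5×24.5 cube at (-4, -3) — area = 575.75 mm². So its area = 575.75 mm². Layer 163 is larger (575.75 vs 72.50 mm²).

layer 163 (z = 16.3 mm)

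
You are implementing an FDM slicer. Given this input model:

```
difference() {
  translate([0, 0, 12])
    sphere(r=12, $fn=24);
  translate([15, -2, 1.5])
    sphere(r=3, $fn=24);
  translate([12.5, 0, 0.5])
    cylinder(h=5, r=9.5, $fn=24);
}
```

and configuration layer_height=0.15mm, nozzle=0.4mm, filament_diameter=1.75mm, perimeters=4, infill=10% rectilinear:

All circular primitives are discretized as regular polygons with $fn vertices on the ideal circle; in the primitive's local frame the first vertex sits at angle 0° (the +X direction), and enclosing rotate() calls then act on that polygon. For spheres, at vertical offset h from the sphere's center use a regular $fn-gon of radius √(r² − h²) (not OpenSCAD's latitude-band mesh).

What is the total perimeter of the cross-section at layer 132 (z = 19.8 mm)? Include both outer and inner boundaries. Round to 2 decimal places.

57.13 mm

At z = 19.8 mm: the sphere: section is a regular 24-gon, circumradius = √(r²−h²) = √(12²−7.8²) = 9.119 (perimeter = 2·24·9.119·sin(180°/24) = 57.13 mm); the sphere at (15, -2) is not intersected at this z (|z−center|=18.300 > r=3); the cylinder at (12.5, 0) does not reach this height (z outside [0.5, 5.5]); After the difference (first − rest): none of the subtracted shapes is present at this height, so the r=12 sphere is unchanged — boundary = 57.13 mm. Overall, the cross-section is a single solid region. Total boundary length (outer) = 57.13 mm.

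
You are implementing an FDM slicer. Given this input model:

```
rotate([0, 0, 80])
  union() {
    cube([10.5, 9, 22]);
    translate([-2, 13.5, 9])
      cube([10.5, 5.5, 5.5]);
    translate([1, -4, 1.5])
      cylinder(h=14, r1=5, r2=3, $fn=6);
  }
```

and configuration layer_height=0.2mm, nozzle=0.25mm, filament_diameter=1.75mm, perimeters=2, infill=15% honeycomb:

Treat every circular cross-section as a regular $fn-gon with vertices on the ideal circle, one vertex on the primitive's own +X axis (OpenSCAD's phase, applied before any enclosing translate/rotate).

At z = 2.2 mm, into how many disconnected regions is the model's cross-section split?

1

At z = 2.2 mm: the cube (footprint 10.5×9) is included at this height; the cube at (-2, 13.5) is not intersected at this z (z outside [9, 14.5]); the cone at (1, -4) contributes a regular 6-gon of circumradius 4.900 (interpolated between r1=5 and r2=3 at t=0.050); Combining (union): the regions partially overlap (shared area 0.86 mm²), so overlapping operands fuse into one piece — 1 connected region; (rotated 80° about Z; rotation is an isometry so areas/perimeters/island counts are preserved). The result has 1 disconnected region.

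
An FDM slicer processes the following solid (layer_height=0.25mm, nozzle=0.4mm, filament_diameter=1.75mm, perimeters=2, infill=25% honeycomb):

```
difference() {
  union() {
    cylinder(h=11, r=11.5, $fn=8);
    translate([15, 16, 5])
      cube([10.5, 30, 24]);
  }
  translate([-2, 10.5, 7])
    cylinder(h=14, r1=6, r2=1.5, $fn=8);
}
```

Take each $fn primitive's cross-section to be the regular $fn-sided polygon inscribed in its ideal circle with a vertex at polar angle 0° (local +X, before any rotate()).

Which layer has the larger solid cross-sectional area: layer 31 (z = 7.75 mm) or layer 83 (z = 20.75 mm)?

Layer 31 (z = 7.75): the r=11.5 cylinder contributes a regular 8-gon of circumradius 11.5 (area = (8/2)·11.500²·sin(360°/8) = 374.06 mm²); the 10.5×30 cube at (15, 16) contributes its full rectangle (area 315.00 mm²); Taking the union: the 2 present regions are separate (no shared area or edge), so areas and boundary lengths simply add and each stays a separate island — area = 689.06 mm²; the cone at (-2, 10.5): at t=0.054 of its height the radius interpolates to r₁+(r₂−r₁)t = 5.759, giving a regular 8-gon of that circumradius (area = (8/2)·5.759²·sin(360°/8) = 93.81 mm²); Taking the first minus the rest: starting from the result so far (689.06 mm²), the cone at (-2, 10.5) partially overlaps it — only the 43.95 mm² overlap (of its 93.81 mm²) is removed, clipping the outline — area = 645.11 mm². So its area = 645.11 mm². Layer 83 (z = 20.75): the cylinder is absent (z outside [0, 11]); the cube at (15, 16) is present — its section is the full 10.5×30 rectangle (area 315.00 mm²); Combining (union): only the 10.5×30 cube at (15, 16) is present, so the union is just that shape — area = 315.00 mm²; the cone at (-2, 10.5) contributes a regular 8-gon of circumradius 1.580 (interpolated between r1=6 and r2=1.5 at t=0.982) (area = (8/2)·1.580²·sin(360°/8) = 7.06 mm²); After the difference (first − rest): starting from that combined region (315.00 mm²), the cone at (-2, 10.5) misses the remaining region (no effect) — area = 315.00 mm². So its area = 315.00 mm². Layer 31 is larger (645.11 vs 315.00 mm²).

layer 31 (z = 7.75 mm)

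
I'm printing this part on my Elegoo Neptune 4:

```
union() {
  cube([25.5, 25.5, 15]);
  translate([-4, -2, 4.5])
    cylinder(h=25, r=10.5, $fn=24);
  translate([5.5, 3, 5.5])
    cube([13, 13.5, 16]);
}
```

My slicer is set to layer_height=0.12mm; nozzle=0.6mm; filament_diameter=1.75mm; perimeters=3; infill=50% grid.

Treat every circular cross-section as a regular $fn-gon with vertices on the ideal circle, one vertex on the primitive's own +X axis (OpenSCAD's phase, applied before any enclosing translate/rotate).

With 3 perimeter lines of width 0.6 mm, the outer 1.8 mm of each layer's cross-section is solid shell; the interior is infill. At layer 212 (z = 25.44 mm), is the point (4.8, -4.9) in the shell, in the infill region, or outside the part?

At z = 25.44 mm: the cube is not intersected at this z (z outside [0, 15]); the r=10.5 cylinder at (-4, -2) contributes a regular 24-gon of circumradius 10.5; the cube at (5.5, 3) does not reach this height (z outside [5.5, 21.5]); Taking the union: only the r=10.5 cylinder at (-4, -2) is present, so the union is just that shape — 1 connected region. Overall, the cross-section is a single solid region. The nearest boundary edge runs (5.09, -7.25)→(6.14, -4.72); distance from the point to it = 1.17 mm. The point is inside the cross-section, 1.17 mm from the nearest boundary — within the 1.8 mm shell band (3 × 0.6).

shell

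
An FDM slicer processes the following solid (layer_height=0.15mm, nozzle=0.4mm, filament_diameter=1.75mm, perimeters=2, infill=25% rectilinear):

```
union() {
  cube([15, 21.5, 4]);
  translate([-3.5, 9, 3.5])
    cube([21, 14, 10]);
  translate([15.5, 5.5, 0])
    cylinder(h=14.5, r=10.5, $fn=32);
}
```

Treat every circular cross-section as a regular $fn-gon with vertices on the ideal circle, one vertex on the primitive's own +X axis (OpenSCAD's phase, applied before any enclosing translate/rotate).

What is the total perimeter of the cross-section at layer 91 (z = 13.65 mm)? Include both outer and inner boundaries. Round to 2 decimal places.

At z = 13.65 mm: the cube does not reach this height (z outside [0, 4]); the cube at (-3.5, 9) does not reach this height (z outside [3.5, 13.5]); the cylinder at (15.5, 5.5): section is a regular 32-gon, circumradius r=10.5 (perimeter = 2·32·10.500·sin(180°/32) = 65.87 mm); Merging all regions: only the r=10.5 cylinder at (15.5, 5.5) is present, so the union is just that shape — boundary = 65.87 mm. Overall, the cross-section is a single solid region. Total boundary length (outer) = 65.87 mm.

65.87 mm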